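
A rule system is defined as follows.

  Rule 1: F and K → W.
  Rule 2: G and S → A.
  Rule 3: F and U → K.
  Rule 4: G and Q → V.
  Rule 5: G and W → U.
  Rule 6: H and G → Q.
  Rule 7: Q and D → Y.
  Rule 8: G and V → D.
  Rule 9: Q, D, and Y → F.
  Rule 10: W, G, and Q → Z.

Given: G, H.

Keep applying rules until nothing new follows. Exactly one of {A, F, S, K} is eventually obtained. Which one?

H and G hold, so Q follows (Rule 6).
G and Q hold, so V follows (Rule 4).
From G and V, Rule 8 gives D.
From Q and D, Rule 7 gives Y.
From Q, D, and Y, Rule 9 gives F.
A would need G and S (Rule 2), but S is never established. K would need F and U (Rule 3), but U is never established. No rule produces S, and it is not given.

F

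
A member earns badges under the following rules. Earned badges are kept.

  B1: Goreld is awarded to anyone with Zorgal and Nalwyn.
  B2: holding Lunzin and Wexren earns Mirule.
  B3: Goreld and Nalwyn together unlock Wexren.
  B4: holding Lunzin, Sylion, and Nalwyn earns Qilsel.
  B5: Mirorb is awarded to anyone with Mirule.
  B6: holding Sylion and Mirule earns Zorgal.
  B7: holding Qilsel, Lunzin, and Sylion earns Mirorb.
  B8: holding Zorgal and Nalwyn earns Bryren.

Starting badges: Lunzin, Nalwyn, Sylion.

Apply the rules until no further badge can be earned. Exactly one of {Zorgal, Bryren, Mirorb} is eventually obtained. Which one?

With Lunzin, Sylion, and Nalwyn, Qilsel is earned (B4).
With Qilsel, Lunzin, and Sylion, Mirorb is earned (B7).
Zorgal would need Sylion and Mirule (B6), but Mirule is never earned. Bryren would need Zorgal and Nalwyn (B8), but Zorgal is never earned.

Mirorb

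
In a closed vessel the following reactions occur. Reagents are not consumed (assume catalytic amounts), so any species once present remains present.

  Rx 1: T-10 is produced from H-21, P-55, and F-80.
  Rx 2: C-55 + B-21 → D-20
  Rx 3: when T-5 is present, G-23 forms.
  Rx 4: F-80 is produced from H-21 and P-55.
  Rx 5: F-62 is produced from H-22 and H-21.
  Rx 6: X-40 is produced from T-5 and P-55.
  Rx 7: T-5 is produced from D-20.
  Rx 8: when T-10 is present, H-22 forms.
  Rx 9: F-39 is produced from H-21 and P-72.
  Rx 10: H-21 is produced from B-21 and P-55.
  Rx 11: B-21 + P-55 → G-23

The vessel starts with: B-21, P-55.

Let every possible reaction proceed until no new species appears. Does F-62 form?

Yes

B-21 and P-55 present → H-21 forms (Rx 10).
H-21 and P-55 present → F-80 forms (Rx 4).
H-21, P-55, and F-80 present → T-10 forms (Rx 1).
T-10 present → H-22 forms (Rx 8).
H-22 and H-21 present → F-62 forms (Rx 5).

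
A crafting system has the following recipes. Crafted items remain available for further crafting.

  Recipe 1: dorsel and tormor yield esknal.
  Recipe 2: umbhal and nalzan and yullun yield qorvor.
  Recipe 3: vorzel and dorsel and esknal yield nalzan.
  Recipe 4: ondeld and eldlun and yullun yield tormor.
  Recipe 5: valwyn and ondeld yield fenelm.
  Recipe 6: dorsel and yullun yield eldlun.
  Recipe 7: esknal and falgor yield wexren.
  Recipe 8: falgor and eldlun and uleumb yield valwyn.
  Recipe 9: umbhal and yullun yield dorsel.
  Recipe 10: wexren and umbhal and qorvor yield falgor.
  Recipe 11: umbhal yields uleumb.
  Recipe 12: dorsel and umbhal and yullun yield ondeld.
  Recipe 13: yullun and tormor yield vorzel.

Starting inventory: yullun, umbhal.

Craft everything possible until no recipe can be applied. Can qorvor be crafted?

umbhal and yullun → dorsel (Recipe 9).
dorsel and yullun → eldlun (Recipe 6).
Using Recipe 12, dorsel, umbhal, and yullun make ondeld.
ondeld and eldlun and yullun → tormor (Recipe 4).
dorsel and tormor → esknal (Recipe 1).
Using Recipe 13, yullun and tormor make vorzel.
Using Recipe 3, vorzel, dorsel, and esknal make nalzan.
Using Recipe 2, umbhal, nalzan, and yullun make qorvor.

Yes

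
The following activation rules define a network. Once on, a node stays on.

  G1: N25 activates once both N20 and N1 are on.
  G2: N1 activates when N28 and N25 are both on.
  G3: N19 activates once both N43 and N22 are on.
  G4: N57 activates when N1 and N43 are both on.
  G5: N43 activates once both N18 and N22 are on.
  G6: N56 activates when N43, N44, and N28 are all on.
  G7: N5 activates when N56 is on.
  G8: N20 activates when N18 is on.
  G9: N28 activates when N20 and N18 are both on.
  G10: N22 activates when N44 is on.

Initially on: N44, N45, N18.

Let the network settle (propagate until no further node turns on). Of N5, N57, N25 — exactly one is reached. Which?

N5

G8: N18 on → N20 on.
N44 is on, so N22 activates (G10).
N20 and N18 are on, so N28 activates (G9).
N18 and N22 are on, so N43 activates (G5).
G6: N43, N44, and N28 on → N56 on.
N56 is on, so N5 activates (G7).
N25 would need N20 and N1 (G1), but N1 never turns on. N57 would need N1 and N43 (G4), but N1 never turns on.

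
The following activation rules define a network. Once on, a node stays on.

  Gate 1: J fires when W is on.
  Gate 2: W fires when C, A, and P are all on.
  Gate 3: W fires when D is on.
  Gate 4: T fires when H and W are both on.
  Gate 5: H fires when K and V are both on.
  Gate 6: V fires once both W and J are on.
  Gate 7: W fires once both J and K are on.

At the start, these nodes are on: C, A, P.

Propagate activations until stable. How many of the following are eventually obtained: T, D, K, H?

0

T would need H and W (Gate 4), but H never turns on.
No rule produces D, and it is not given.
No rule produces K, and it is not given.
H would need K and V (Gate 5), but K never turns on.
None of the 4 are reached.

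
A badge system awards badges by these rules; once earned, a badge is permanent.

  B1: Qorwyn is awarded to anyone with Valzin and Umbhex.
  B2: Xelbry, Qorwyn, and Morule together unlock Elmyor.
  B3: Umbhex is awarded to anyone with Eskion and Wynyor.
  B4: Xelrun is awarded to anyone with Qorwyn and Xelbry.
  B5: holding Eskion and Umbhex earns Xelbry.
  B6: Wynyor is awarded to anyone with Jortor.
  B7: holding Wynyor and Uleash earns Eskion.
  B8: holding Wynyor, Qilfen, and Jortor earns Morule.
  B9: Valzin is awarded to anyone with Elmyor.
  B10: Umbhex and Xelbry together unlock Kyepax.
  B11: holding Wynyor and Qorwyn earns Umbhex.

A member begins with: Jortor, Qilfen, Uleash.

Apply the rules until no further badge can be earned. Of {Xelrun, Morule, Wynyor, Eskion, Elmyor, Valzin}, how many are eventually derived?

3

With Jortor, Wynyor is earned (B6).
With Wynyor, Qilfen, and Jortor, Morule is earned (B8).
With Wynyor and Uleash, Eskion is earned (B7).
Xelrun would need Qorwyn and Xelbry (B4), but Qorwyn is never earned.
Morule: reached.
Wynyor: reached.
Eskion: reached.
Elmyor would need Xelbry, Qorwyn, and Morule (B2), but Qorwyn is never earned.
Valzin would need Elmyor (B9), but Elmyor is never earned.
Reached: Morule, Wynyor, and Eskion — 3 of the 6.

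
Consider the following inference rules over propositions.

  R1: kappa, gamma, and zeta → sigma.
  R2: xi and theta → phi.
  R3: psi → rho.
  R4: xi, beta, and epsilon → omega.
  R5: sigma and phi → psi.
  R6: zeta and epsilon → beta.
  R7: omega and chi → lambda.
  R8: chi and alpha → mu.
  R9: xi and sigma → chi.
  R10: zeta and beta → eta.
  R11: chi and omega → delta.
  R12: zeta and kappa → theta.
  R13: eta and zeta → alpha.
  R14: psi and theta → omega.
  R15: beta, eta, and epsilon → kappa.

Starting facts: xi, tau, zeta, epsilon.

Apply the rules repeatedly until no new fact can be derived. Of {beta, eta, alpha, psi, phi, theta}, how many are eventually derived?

From zeta and epsilon, R6 gives beta.
From zeta and beta, R10 gives eta.
From beta, eta, and epsilon, R15 gives kappa.
eta and zeta hold, so alpha follows (R13).
zeta and kappa hold, so theta follows (R12).
From xi and theta, R2 gives phi.
beta: reached.
eta: reached.
alpha: reached.
psi would need sigma and phi (R5), but sigma is never established.
phi: reached.
theta: reached.
Reached: beta, eta, alpha, phi, and theta — 5 of the 6.

5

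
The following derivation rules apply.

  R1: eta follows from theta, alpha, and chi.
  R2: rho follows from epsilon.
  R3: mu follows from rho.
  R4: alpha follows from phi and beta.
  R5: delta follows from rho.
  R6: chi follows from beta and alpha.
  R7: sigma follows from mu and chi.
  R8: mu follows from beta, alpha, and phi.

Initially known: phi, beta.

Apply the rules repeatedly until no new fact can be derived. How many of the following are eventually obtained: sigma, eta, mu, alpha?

3

From phi and beta, R4 gives alpha.
From beta, alpha, and phi, R8 gives mu.
beta and alpha hold, so chi follows (R6).
mu and chi hold, so sigma follows (R7).
sigma: reached.
eta would need theta, alpha, and chi (R1), but theta is never established.
mu: reached.
alpha: reached.
Reached: sigma, mu, and alpha — 3 of the 4.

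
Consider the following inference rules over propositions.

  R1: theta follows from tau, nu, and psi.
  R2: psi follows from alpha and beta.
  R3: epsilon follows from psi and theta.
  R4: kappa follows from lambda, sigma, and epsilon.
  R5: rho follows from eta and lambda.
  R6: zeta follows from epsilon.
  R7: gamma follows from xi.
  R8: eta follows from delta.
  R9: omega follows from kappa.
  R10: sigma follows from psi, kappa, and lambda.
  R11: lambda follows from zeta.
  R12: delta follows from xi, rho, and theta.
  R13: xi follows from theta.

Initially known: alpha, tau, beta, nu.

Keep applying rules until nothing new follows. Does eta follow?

eta would need delta (R8), but delta is never established.

No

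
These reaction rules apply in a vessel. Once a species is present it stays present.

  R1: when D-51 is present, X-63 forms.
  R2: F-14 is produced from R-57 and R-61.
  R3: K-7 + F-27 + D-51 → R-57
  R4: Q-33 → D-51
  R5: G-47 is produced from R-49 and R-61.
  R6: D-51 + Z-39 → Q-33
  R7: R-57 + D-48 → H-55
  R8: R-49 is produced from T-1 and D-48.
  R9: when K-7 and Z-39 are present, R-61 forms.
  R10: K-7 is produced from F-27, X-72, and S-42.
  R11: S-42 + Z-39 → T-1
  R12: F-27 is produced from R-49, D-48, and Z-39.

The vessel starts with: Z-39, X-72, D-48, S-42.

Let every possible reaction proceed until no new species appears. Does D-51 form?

No

D-51 would need Q-33 (R4), but Q-33 never forms.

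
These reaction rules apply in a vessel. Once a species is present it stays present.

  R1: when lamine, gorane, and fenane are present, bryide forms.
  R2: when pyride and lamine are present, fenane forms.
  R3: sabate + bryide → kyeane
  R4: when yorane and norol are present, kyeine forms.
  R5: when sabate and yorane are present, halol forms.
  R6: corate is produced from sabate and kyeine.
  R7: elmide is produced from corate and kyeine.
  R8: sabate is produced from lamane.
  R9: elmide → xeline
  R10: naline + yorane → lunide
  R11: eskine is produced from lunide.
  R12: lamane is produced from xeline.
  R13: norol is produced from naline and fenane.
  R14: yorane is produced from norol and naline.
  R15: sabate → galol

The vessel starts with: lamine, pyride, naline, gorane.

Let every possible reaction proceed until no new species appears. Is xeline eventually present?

xeline would need elmide (R9), but elmide never forms.

No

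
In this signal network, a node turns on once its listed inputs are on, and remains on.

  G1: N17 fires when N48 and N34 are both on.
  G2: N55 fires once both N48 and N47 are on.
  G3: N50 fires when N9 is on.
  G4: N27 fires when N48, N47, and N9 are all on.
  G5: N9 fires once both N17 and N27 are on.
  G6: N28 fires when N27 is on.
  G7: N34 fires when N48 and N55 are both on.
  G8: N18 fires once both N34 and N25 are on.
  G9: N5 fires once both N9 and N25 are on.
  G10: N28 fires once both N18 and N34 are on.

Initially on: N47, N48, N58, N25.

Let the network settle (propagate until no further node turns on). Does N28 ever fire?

Yes

N48 and N47 are on, so N55 fires (G2).
G7: N48 and N55 on → N34 on.
G8: N34 and N25 on → N18 on.
N18 and N34 are on, so N28 fires (G10).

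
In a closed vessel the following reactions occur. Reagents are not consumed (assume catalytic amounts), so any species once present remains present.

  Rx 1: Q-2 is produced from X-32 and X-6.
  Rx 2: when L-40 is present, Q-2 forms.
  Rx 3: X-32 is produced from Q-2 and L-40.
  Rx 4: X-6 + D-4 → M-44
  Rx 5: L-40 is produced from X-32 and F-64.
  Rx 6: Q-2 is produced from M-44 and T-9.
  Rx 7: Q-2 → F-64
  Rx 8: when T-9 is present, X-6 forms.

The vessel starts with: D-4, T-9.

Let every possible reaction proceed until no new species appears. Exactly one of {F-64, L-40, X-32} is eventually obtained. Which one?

T-9 present → X-6 forms (Rx 8).
X-6 and D-4 present → M-44 forms (Rx 4).
M-44 and T-9 present → Q-2 forms (Rx 6).
Q-2 present → F-64 forms (Rx 7).
X-32 would need Q-2 and L-40 (Rx 3), but L-40 never forms. L-40 would need X-32 and F-64 (Rx 5), but X-32 never forms.

F-64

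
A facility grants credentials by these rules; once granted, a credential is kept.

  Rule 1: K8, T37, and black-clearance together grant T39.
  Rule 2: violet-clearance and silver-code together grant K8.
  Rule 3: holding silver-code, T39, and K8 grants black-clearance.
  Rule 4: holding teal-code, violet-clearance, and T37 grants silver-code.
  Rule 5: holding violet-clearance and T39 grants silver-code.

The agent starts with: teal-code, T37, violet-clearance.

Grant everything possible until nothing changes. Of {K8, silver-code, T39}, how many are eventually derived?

2

Holding teal-code, violet-clearance, and T37 grants silver-code (Rule 4).
Holding violet-clearance and silver-code grants K8 (Rule 2).
K8: reached.
silver-code: reached.
T39 would need K8, T37, and black-clearance (Rule 1), but black-clearance is never granted.
Reached: K8 and silver-code — 2 of the 3.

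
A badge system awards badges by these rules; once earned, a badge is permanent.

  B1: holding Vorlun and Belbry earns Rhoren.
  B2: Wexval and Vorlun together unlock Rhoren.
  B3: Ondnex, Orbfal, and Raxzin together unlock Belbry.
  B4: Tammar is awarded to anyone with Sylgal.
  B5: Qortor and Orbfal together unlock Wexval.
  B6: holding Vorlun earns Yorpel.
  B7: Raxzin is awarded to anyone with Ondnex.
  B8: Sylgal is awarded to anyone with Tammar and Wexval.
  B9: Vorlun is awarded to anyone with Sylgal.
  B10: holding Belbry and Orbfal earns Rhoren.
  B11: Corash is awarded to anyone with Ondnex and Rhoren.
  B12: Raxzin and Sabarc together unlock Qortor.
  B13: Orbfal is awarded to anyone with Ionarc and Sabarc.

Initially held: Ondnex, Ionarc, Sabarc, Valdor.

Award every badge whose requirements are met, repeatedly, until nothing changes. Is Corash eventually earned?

Yes

With Ionarc and Sabarc, Orbfal is earned (B13).
With Ondnex, Raxzin is earned (B7).
With Ondnex, Orbfal, and Raxzin, Belbry is earned (B3).
With Belbry and Orbfal, Rhoren is earned (B10).
With Ondnex and Rhoren, Corash is earned (B11).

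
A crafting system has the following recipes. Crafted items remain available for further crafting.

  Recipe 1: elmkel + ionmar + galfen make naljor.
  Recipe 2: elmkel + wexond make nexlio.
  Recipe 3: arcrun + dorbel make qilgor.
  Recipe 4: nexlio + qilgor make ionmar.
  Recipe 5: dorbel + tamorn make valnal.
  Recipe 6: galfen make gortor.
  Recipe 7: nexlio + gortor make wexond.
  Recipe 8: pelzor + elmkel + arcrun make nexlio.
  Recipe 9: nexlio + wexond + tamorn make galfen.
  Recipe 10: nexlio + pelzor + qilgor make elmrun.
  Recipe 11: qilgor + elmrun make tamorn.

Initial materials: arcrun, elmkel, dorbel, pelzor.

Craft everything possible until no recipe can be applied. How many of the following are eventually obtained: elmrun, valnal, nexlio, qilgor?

Using Recipe 3, arcrun and dorbel make qilgor.
pelzor + elmkel + arcrun → nexlio (Recipe 8).
nexlio + pelzor + qilgor → elmrun (Recipe 10).
qilgor + elmrun → tamorn (Recipe 11).
Using Recipe 5, dorbel and tamorn make valnal.
elmrun: reached.
valnal: reached.
nexlio: reached.
qilgor: reached.
All 4 are reached.

4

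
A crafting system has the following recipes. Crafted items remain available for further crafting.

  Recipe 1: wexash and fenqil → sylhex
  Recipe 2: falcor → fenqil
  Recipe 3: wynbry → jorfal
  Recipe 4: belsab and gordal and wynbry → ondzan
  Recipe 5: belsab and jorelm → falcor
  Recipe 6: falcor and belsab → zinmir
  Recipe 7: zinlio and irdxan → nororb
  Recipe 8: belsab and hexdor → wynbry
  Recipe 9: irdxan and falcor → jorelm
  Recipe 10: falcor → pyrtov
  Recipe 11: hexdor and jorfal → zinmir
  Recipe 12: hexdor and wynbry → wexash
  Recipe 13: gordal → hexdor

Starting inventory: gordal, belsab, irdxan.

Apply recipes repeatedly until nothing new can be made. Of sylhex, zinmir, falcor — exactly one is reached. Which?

zinmir

gordal → hexdor (Recipe 13).
Using Recipe 8, belsab and hexdor make wynbry.
Using Recipe 3, wynbry makes jorfal.
Using Recipe 11, hexdor and jorfal make zinmir.
sylhex would need wexash and fenqil (Recipe 1), but fenqil is never obtained. falcor would need belsab and jorelm (Recipe 5), but jorelm is never obtained.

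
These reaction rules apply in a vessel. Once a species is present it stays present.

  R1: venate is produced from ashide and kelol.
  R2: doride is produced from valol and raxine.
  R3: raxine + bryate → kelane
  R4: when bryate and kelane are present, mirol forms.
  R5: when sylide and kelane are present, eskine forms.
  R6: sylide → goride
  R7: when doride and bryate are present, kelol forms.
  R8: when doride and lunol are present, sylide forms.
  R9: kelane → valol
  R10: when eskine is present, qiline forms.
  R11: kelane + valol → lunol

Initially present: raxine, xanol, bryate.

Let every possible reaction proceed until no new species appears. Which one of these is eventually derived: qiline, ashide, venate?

raxine and bryate present → kelane forms (R3).
kelane present → valol forms (R9).
valol and raxine present → doride forms (R2).
kelane and valol present → lunol forms (R11).
doride and lunol present → sylide forms (R8).
sylide and kelane present → eskine forms (R5).
eskine present → qiline forms (R10).
venate would need ashide and kelol (R1), but ashide never forms. No rule produces ashide, and it is not given.

qiline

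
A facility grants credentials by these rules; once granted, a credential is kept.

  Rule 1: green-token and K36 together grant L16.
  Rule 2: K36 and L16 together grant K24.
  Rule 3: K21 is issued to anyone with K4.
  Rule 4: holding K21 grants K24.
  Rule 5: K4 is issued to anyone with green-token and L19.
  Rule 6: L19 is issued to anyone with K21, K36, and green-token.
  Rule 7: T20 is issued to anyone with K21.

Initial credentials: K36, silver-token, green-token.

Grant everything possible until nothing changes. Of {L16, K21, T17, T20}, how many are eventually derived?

1

Holding green-token and K36 grants L16 (Rule 1).
L16: reached.
K21 would need K4 (Rule 3), but K4 is never granted.
No rule produces T17, and it is not given.
T20 would need K21 (Rule 7), but K21 is never granted.
Reached: L16 — 1 of the 4.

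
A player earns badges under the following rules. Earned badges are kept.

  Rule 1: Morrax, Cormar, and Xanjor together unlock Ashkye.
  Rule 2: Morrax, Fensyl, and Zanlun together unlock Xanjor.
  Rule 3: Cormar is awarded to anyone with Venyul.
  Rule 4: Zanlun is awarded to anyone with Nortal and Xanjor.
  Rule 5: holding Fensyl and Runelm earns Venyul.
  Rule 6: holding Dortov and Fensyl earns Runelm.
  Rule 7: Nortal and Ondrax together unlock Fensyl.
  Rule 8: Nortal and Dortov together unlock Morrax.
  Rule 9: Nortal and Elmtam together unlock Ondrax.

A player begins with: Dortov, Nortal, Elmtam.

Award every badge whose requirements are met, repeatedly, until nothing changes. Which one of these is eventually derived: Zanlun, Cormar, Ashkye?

Cormar

With Nortal and Elmtam, Ondrax is earned (Rule 9).
With Nortal and Ondrax, Fensyl is earned (Rule 7).
With Dortov and Fensyl, Runelm is earned (Rule 6).
With Fensyl and Runelm, Venyul is earned (Rule 5).
With Venyul, Cormar is earned (Rule 3).
Zanlun would need Nortal and Xanjor (Rule 4), but Xanjor is never earned. Ashkye would need Morrax, Cormar, and Xanjor (Rule 1), but Xanjor is never earned.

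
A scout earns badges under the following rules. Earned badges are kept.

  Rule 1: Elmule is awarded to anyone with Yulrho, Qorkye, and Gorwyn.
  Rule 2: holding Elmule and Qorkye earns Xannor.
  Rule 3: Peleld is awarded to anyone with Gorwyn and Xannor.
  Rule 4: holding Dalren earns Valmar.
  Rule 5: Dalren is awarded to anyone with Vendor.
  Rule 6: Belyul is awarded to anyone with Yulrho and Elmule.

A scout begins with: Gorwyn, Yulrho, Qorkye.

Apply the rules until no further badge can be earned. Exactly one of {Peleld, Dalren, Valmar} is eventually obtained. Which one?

Peleld

With Yulrho, Qorkye, and Gorwyn, Elmule is earned (Rule 1).
With Elmule and Qorkye, Xannor is earned (Rule 2).
With Gorwyn and Xannor, Peleld is earned (Rule 3).
Dalren would need Vendor (Rule 5), but Vendor is never earned. Valmar would need Dalren (Rule 4), but Dalren is never earned.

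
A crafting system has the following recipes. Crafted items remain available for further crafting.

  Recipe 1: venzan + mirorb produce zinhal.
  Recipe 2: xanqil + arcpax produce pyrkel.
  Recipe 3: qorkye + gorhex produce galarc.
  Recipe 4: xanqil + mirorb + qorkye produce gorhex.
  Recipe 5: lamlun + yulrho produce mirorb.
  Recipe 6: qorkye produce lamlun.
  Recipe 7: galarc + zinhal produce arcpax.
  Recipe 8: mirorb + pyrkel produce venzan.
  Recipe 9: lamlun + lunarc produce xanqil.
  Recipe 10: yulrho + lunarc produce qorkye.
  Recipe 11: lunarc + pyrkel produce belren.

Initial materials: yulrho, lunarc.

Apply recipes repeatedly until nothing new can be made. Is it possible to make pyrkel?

No

pyrkel would need xanqil and arcpax (Recipe 2), but arcpax is never obtained.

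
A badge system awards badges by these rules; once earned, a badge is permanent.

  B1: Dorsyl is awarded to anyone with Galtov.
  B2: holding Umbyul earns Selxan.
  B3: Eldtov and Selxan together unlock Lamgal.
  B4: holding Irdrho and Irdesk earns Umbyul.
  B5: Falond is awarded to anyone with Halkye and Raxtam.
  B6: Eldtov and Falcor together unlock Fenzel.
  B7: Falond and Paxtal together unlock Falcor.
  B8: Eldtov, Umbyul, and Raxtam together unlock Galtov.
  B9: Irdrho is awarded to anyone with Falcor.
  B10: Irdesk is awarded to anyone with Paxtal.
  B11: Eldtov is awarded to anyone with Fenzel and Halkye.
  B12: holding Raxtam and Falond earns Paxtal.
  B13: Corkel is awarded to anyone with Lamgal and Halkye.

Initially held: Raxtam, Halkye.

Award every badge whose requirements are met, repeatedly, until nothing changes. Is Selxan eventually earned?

Yes

With Halkye and Raxtam, Falond is earned (B5).
With Raxtam and Falond, Paxtal is earned (B12).
With Paxtal, Irdesk is earned (B10).
With Falond and Paxtal, Falcor is earned (B7).
With Falcor, Irdrho is earned (B9).
With Irdrho and Irdesk, Umbyul is earned (B4).
With Umbyul, Selxan is earned (B2).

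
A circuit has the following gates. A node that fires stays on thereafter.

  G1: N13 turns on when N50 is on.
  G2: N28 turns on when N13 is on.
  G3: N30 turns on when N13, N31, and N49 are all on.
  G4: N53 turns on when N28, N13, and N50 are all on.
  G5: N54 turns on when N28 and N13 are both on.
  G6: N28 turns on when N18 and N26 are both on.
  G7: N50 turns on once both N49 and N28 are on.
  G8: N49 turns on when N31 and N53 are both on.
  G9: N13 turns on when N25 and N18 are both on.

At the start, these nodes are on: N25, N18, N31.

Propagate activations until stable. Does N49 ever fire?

No

N49 would need N31 and N53 (G8), but N53 never turns on.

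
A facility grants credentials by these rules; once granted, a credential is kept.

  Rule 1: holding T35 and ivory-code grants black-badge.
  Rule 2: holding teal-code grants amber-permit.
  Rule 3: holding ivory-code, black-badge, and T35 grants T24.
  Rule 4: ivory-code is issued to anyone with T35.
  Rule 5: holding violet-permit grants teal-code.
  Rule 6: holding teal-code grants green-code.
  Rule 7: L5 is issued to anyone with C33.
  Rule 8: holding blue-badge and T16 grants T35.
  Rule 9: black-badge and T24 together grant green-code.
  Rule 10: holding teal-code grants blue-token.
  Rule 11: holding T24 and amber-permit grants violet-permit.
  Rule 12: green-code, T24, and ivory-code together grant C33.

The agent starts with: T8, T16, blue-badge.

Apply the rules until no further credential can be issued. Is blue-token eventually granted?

No

blue-token would need teal-code (Rule 10), but teal-code is never granted.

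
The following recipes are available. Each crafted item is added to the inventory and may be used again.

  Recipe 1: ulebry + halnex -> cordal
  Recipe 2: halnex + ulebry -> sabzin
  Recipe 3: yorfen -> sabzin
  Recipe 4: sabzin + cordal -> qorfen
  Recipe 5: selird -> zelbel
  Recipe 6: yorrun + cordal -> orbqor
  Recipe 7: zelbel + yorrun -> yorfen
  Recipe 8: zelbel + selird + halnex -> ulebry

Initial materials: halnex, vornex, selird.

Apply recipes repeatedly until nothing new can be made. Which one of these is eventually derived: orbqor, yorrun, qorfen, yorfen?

qorfen

Using Recipe 5, selird makes zelbel.
Using Recipe 8, zelbel, selird, and halnex make ulebry.
halnex + ulebry -> sabzin (Recipe 2).
ulebry + halnex -> cordal (Recipe 1).
Using Recipe 4, sabzin and cordal make qorfen.
yorfen would need zelbel and yorrun (Recipe 7), but yorrun is never obtained. No rule produces yorrun, and it is not given. orbqor would need yorrun and cordal (Recipe 6), but yorrun is never obtained.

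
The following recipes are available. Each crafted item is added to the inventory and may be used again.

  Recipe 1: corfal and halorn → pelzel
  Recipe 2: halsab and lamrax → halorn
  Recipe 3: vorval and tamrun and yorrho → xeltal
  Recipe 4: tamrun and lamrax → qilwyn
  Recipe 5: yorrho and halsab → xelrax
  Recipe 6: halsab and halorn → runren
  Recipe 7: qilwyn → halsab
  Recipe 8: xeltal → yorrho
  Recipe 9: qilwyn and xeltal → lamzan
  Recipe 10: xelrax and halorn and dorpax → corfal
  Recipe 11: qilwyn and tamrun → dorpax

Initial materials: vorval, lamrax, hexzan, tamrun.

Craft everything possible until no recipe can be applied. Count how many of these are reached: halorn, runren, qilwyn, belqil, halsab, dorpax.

5

Using Recipe 4, tamrun and lamrax make qilwyn.
qilwyn and tamrun → dorpax (Recipe 11).
Using Recipe 7, qilwyn makes halsab.
Using Recipe 2, halsab and lamrax make halorn.
halsab and halorn → runren (Recipe 6).
halorn: reached.
runren: reached.
qilwyn: reached.
No rule produces belqil, and it is not given.
halsab: reached.
dorpax: reached.
Reached: halorn, runren, qilwyn, halsab, and dorpax — 5 of the 6.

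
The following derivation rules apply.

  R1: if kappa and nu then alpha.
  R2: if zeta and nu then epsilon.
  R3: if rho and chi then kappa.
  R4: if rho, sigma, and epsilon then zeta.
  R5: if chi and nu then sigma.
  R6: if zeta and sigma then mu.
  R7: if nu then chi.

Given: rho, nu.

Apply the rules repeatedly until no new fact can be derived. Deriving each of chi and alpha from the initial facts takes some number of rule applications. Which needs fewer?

chi

chi: nu holds, so chi follows (R7). [1 rule application]
alpha: nu holds, so chi follows (R7). From rho and chi, R3 gives kappa. From kappa and nu, R1 gives alpha. [3 rule applications]
chi needs fewer.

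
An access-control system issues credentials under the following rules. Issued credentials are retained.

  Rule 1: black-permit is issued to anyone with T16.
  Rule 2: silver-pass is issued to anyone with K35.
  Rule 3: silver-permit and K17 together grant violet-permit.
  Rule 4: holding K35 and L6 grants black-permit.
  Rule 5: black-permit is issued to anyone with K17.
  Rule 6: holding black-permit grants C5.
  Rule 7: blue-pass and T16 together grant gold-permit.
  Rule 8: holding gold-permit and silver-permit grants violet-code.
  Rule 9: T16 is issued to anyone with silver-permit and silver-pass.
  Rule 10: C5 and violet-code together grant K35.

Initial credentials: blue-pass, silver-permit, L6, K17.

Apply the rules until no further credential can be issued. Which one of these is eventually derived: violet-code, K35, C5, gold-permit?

C5

Holding K17 grants black-permit (Rule 5).
Holding black-permit grants C5 (Rule 6).
gold-permit would need blue-pass and T16 (Rule 7), but T16 is never granted. K35 would need C5 and violet-code (Rule 10), but violet-code is never granted. violet-code would need gold-permit and silver-permit (Rule 8), but gold-permit is never granted.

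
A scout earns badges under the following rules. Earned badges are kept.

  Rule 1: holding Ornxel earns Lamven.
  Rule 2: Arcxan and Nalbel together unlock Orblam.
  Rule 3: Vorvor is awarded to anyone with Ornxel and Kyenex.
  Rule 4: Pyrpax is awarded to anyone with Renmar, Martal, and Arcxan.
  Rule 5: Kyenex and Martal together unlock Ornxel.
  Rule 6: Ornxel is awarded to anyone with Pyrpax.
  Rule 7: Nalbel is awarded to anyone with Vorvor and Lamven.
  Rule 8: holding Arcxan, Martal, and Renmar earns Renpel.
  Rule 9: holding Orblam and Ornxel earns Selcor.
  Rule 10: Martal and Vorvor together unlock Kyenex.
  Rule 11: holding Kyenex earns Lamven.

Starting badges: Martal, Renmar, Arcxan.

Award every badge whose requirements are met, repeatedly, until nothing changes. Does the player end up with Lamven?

Yes

With Renmar, Martal, and Arcxan, Pyrpax is earned (Rule 4).
With Pyrpax, Ornxel is earned (Rule 6).
With Ornxel, Lamven is earned (Rule 1).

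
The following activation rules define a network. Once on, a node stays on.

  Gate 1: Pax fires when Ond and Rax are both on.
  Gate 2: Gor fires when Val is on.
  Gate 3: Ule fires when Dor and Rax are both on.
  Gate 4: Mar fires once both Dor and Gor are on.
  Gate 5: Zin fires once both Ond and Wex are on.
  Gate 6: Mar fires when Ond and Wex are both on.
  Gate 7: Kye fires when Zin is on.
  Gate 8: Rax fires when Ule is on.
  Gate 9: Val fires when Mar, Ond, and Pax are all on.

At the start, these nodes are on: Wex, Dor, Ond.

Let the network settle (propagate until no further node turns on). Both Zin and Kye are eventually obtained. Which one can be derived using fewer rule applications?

Zin

Zin: Ond and Wex are on, so Zin fires (Gate 5). [1 rule application]
Kye: Gate 5: Ond and Wex on → Zin on. Gate 7: Zin on → Kye on. [2 rule applications]
Zin needs fewer.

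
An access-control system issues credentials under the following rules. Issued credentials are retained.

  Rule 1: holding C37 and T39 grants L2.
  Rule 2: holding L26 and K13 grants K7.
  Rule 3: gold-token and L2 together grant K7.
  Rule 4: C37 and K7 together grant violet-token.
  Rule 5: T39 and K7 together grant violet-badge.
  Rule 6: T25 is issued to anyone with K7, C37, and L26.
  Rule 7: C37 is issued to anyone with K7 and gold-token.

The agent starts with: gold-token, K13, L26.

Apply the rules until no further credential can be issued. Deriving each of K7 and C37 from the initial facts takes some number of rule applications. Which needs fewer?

K7

K7: Holding L26 and K13 grants K7 (Rule 2). [1 rule application]
C37: Holding L26 and K13 grants K7 (Rule 2). Holding K7 and gold-token grants C37 (Rule 7). [2 rule applications]
K7 needs fewer.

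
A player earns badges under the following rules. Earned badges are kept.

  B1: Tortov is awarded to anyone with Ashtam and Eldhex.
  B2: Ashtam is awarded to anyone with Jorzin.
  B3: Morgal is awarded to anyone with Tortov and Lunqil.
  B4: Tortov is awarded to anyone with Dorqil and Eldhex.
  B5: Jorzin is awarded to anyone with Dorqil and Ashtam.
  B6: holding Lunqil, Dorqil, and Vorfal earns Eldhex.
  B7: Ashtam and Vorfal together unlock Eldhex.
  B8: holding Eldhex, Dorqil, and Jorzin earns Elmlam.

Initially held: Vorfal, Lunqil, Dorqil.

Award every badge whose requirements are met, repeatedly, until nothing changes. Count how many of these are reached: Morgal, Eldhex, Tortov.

3

With Lunqil, Dorqil, and Vorfal, Eldhex is earned (B6).
With Dorqil and Eldhex, Tortov is earned (B4).
With Tortov and Lunqil, Morgal is earned (B3).
Morgal: reached.
Eldhex: reached.
Tortov: reached.
All 3 are reached.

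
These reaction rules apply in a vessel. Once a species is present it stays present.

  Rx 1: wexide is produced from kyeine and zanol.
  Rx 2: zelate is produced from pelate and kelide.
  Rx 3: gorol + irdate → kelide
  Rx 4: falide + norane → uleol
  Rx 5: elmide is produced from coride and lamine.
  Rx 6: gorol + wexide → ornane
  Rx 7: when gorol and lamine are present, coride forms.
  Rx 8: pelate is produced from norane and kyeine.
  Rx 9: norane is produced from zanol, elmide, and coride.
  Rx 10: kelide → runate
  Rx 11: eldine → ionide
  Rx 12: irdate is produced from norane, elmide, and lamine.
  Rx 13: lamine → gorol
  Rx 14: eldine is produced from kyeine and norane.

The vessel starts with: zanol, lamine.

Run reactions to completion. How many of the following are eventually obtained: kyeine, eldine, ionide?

No rule produces kyeine, and it is not given.
eldine would need kyeine and norane (Rx 14), but kyeine never forms.
ionide would need eldine (Rx 11), but eldine never forms.
None of the 3 are reached.

0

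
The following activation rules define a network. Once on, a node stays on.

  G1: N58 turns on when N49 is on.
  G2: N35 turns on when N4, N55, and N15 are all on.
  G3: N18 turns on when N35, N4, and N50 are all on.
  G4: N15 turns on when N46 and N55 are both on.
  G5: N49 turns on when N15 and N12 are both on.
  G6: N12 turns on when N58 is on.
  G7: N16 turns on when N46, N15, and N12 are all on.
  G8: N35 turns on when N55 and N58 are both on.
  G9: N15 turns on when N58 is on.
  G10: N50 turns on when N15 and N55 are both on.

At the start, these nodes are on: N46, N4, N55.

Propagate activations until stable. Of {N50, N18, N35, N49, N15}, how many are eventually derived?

4

N46 and N55 are on, so N15 turns on (G4).
G2: N4, N55, and N15 on → N35 on.
G10: N15 and N55 on → N50 on.
G3: N35, N4, and N50 on → N18 on.
N50: reached.
N18: reached.
N35: reached.
N49 would need N15 and N12 (G5), but N12 never turns on.
N15: reached.
Reached: N50, N18, N35, and N15 — 4 of the 5.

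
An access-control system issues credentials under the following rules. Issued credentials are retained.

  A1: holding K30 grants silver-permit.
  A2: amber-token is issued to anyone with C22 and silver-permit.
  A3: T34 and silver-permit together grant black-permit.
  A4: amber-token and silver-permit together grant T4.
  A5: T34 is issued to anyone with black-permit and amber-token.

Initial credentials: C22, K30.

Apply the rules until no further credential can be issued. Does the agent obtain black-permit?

black-permit would need T34 and silver-permit (A3), but T34 is never granted.

No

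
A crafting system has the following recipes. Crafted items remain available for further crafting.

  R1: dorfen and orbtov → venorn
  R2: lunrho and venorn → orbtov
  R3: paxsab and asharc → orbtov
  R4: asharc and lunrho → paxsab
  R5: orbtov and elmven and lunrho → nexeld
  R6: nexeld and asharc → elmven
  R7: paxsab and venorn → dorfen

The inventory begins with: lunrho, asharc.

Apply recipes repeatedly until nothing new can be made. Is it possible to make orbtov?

Yes

Using R4, asharc and lunrho make paxsab.
Using R3, paxsab and asharc make orbtov.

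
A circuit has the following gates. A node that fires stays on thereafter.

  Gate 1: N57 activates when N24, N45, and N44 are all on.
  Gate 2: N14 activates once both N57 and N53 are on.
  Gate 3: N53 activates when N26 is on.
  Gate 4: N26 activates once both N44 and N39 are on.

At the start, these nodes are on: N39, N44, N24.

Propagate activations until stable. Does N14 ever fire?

N14 would need N57 and N53 (Gate 2), but N57 never turns on.

No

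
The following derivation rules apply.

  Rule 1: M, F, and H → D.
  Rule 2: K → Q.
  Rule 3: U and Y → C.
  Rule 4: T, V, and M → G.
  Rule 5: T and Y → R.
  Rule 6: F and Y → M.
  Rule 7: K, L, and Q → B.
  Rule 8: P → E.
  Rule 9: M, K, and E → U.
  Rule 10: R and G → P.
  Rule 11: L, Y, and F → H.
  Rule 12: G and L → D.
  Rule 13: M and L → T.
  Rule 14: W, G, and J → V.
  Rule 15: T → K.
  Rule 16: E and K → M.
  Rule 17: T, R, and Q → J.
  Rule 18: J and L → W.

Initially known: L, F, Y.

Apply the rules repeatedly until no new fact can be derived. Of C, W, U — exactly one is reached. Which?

W

F and Y hold, so M follows (Rule 6).
From M and L, Rule 13 gives T.
From T, Rule 15 gives K.
T and Y hold, so R follows (Rule 5).
K holds, so Q follows (Rule 2).
From T, R, and Q, Rule 17 gives J.
From J and L, Rule 18 gives W.
C would need U and Y (Rule 3), but U is never established. U would need M, K, and E (Rule 9), but E is never established.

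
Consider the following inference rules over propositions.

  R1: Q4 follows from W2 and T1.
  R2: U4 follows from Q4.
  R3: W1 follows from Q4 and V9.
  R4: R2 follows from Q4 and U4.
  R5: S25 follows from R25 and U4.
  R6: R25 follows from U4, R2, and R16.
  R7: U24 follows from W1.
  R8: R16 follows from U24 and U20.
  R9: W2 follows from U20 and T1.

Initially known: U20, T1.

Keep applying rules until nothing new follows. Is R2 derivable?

U20 and T1 hold, so W2 follows (R9).
From W2 and T1, R1 gives Q4.
From Q4, R2 gives U4.
Q4 and U4 hold, so R2 follows (R4).

Yes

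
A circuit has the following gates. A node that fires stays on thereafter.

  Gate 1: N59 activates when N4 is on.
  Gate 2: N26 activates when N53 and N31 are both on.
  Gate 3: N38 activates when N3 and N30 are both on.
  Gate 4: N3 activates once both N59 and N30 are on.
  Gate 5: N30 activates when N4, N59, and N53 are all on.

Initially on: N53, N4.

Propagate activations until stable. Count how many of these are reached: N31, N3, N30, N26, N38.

N4 is on, so N59 activates (Gate 1).
Gate 5: N4, N59, and N53 on → N30 on.
N59 and N30 are on, so N3 activates (Gate 4).
Gate 3: N3 and N30 on → N38 on.
No rule produces N31, and it is not given.
N3: reached.
N30: reached.
N26 would need N53 and N31 (Gate 2), but N31 never turns on.
N38: reached.
Reached: N3, N30, and N38 — 3 of the 5.

3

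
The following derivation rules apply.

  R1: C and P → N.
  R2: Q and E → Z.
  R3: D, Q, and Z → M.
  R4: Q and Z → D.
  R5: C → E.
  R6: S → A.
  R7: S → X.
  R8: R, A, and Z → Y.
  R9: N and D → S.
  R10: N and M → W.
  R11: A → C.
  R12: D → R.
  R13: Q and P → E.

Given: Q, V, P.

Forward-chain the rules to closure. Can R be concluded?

Q and P hold, so E follows (R13).
Q and E hold, so Z follows (R2).
From Q and Z, R4 gives D.
From D, R12 gives R.

Yes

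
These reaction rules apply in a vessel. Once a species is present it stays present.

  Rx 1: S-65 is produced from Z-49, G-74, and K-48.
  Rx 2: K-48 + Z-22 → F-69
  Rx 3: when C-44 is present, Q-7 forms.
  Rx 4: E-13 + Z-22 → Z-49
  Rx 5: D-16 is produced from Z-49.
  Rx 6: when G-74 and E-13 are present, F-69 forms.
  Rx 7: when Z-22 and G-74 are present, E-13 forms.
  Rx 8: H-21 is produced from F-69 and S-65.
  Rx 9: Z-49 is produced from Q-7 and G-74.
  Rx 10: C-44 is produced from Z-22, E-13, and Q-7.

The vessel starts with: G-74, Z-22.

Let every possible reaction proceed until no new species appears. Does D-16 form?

Yes

Z-22 and G-74 present → E-13 forms (Rx 7).
E-13 and Z-22 present → Z-49 forms (Rx 4).
Z-49 present → D-16 forms (Rx 5).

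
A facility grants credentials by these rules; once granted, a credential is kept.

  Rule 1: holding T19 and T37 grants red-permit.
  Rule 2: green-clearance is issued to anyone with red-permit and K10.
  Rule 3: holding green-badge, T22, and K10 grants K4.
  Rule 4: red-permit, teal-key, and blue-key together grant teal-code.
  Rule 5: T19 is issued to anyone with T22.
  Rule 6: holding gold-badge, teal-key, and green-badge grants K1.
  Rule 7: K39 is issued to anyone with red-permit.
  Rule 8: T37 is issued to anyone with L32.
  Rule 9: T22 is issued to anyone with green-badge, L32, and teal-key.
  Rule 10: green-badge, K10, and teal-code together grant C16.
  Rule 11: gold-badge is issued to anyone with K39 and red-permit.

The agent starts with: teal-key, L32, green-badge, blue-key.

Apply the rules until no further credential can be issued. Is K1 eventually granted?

Yes

Holding green-badge, L32, and teal-key grants T22 (Rule 9).
Holding L32 grants T37 (Rule 8).
Holding T22 grants T19 (Rule 5).
Holding T19 and T37 grants red-permit (Rule 1).
Holding red-permit grants K39 (Rule 7).
Holding K39 and red-permit grants gold-badge (Rule 11).
Holding gold-badge, teal-key, and green-badge grants K1 (Rule 6).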